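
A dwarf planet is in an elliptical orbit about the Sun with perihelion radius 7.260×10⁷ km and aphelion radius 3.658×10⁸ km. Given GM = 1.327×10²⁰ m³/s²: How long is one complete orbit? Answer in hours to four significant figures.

T ≈ 15550 hours

Semi-major axis a = (r_p + r_a)/2 = (7.2600×10⁷ + 3.6580×10⁸)/2 = 2.1920×10⁸ km = 2.192×10¹¹ m.
By Kepler's third law T = 2π√(a³/μ) = 2π × 8.909×10⁶ = 5.598×10⁷ s.
= 15550 hours.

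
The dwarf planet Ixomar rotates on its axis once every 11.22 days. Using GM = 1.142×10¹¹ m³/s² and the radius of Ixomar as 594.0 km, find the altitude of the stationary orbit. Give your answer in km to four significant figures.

T = 11.22 days = 9.694×10⁵ s.
A synchronous orbit has period T, so by Kepler's third law a = (μT²/4π²)^(1/3).
μT²/4π² = 1.142×10¹¹ × (9.694×10⁵)² / 39.48 = 2.718×10²¹ m³.
a = 1.396×10⁷ m = 13956 km.
Altitude h = a − R = 13956 − 594.0 = 13362 km.

h_sync ≈ 13360 km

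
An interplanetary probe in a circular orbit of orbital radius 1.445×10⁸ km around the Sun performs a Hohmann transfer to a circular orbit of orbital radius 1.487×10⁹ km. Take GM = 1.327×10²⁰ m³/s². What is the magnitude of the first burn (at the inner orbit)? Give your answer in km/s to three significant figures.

Δv ≈ 10.6 km/s

r₁ = 1.445×10⁸ km = 1.445×10¹¹ m.
r₂ = 1.487×10⁹ km = 1.487×10¹² m.
Transfer ellipse a_t = (r₁ + r₂)/2 = 8.158×10¹¹ m.
At r₁: circular v_c1 = √(μ/r₁) = 30300 m/s; transfer-perihelion v_p = √[μ(2/r₁ − 1/a_t)] = 40910 m/s.
Δv₁ = v_p − v_c1 = 10610 m/s.
= 10.61 km/s.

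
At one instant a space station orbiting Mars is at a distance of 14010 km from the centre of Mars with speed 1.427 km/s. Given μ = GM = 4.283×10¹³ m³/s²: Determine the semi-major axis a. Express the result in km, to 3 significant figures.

a ≈ 10500 km

r = 1.401×10⁷ m.
Specific orbital energy ε = v²/2 − μ/r = (1427)²/2 − 4.283×10¹³/1.401×10⁷ = -2.039×10⁶ J/kg.
Since ε = −μ/(2a), a = −μ/(2ε) = 1.050×10⁷ m = 10503 km.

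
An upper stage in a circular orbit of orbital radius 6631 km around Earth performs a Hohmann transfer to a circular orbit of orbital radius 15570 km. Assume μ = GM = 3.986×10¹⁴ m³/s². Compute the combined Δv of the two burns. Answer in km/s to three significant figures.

Δv_total ≈ 2.58 km/s

r₁ = 6631 km = 6.631×10⁶ m.
r₂ = 15570 km = 1.557×10⁷ m.
Transfer ellipse a_t = (r₁ + r₂)/2 = 1.110×10⁷ m.
At r₁: circular v_c1 = √(μ/r₁) = 7753 m/s; transfer-perigee v_p = √[μ(2/r₁ − 1/a_t)] = 9182 m/s.
Δv₁ = v_p − v_c1 = 1429 m/s.
At r₂: circular v_c2 = √(μ/r₂) = 5060 m/s; transfer-apogee v_a = √[μ(2/r₂ − 1/a_t)] = 3911 m/s.
Δv₂ = v_c2 − v_a = 1149 m/s.
Total Δv = Δv₁ + Δv₂ = 2578 m/s = 2.578 km/s.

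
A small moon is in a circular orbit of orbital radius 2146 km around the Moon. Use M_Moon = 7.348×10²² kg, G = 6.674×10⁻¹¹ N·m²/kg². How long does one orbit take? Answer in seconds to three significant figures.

μ = GM = 6.674×10⁻¹¹ × 7.348×10²² = 4.904×10¹² m³/s².
r = 2146 km = 2.146×10⁶ m.
Kepler's third law: T = 2π√(r³/μ) = 2π√((2.146×10⁶)³ / 4.904×10¹²).
r³/μ = 2.015×10⁶ s², so T = 2π × 1.420×10³ = 8.920×10³ s.

T ≈ 8920 seconds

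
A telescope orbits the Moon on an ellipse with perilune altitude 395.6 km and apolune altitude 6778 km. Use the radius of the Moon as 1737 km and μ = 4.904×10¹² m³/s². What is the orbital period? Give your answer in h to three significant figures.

T ≈ 9.68 h

r_p = 1737 + 395.6 = 2132.6 km = 2.1326×10⁶ m.
r_a = 1737 + 6778 = 8515.0 km = 8.5150×10⁶ m.
Semi-major axis a = (r_p + r_a)/2 = (2132.6 + 8515.0)/2 = 5323.8 km = 5.324×10⁶ m.
By Kepler's third law T = 2π√(a³/μ) = 2π × 5.547×10³ = 3.485×10⁴ s.
= 9.681 h.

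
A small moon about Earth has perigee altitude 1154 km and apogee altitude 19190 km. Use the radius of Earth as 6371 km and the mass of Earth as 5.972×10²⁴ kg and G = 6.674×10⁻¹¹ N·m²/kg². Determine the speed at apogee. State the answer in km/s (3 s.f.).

v ≈ 2.66 km/s

μ = GM = 6.674×10⁻¹¹ × 5.972×10²⁴ = 3.986×10¹⁴ m³/s².
r_p = 6371 + 1154 = 7525.0 km = 7.5250×10⁶ m.
r_a = 6371 + 19190 = 25561 km = 2.5561×10⁷ m.
Semi-major axis a = (r_p + r_a)/2 = 16543 km = 1.654×10⁷ m.
Vis-viva: v² = μ(2/r − 1/a) = 3.986×10¹⁴ × (7.824×10⁻⁸ − 6.045×10⁻⁸) = 7.093×10⁶ m²/s².
v = 2663 m/s = 2.663 km/s.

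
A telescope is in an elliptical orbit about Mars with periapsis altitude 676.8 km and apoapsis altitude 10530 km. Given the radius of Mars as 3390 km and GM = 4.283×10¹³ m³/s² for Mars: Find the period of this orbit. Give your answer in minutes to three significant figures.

T ≈ 432 minutes

r_p = 3390 + 676.8 = 4066.8 km = 4.0668×10⁶ m.
r_a = 3390 + 10530 = 13920 km = 1.3920×10⁷ m.
Semi-major axis a = (r_p + r_a)/2 = (4066.8 + 13920)/2 = 8993.4 km = 8.993×10⁶ m.
By Kepler's third law T = 2π√(a³/μ) = 2π × 4.121×10³ = 2.589×10⁴ s.
= 431.6 minutes.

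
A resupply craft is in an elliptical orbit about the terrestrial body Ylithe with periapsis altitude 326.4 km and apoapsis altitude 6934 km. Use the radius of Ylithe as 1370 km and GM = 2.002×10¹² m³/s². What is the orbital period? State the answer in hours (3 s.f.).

r_p = 1370 + 326.4 = 1696.4 km = 1.6964×10⁶ m.
r_a = 1370 + 6934 = 8304.0 km = 8.3040×10⁶ m.
Semi-major axis a = (r_p + r_a)/2 = (1696.4 + 8304.0)/2 = 5000.2 km = 5.000×10⁶ m.
By Kepler's third law T = 2π√(a³/μ) = 2π × 7.902×10³ = 4.965×10⁴ s.
= 13.79 hours.

T ≈ 13.8 hours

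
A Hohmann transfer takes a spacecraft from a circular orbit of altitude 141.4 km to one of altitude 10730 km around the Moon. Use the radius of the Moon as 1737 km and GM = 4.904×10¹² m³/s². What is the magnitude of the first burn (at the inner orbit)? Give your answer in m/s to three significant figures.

r₁ = 1737 + 141.4 = 1878.4 km = 1.8784×10⁶ m.
r₂ = 1737 + 10730 = 12467 km = 1.2467×10⁷ m.
Transfer ellipse a_t = (r₁ + r₂)/2 = 7.173×10⁶ m.
At r₁: circular v_c1 = √(μ/r₁) = 1616 m/s; transfer-perilune v_p = √[μ(2/r₁ − 1/a_t)] = 2130 m/s.
Δv₁ = v_p − v_c1 = 514.4 m/s.

Δv ≈ 514 m/s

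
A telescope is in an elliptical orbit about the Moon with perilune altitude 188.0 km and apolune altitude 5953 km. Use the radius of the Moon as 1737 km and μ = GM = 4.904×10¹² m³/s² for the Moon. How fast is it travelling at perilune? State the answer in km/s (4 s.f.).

v ≈ 2.019 km/s

r_p = 1737 + 188.0 = 1925.0 km = 1.9250×10⁶ m.
r_a = 1737 + 5953 = 7690.0 km = 7.6900×10⁶ m.
Semi-major axis a = (r_p + r_a)/2 = 4807.5 km = 4.808×10⁶ m.
Vis-viva: v² = μ(2/r − 1/a) = 4.904×10¹² × (1.039×10⁻⁶ − 2.080×10⁻⁷) = 4.075×10⁶ m²/s².
v = 2019 m/s = 2.019 km/s.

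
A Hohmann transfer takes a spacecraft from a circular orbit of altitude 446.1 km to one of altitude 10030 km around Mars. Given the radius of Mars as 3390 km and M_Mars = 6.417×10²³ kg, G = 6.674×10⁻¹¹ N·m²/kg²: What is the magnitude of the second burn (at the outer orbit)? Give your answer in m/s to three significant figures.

μ = GM = 6.674×10⁻¹¹ × 6.417×10²³ = 4.283×10¹³ m³/s².
r₁ = 3390 + 446.1 = 3836.1 km = 3.8361×10⁶ m.
r₂ = 3390 + 10030 = 13420 km = 1.3420×10⁷ m.
Transfer ellipse a_t = (r₁ + r₂)/2 = 8.628×10⁶ m.
At r₁: circular v_c1 = √(μ/r₁) = 3341 m/s; transfer-periapsis v_p = √[μ(2/r₁ − 1/a_t)] = 4167 m/s.
At r₂: circular v_c2 = √(μ/r₂) = 1786 m/s; transfer-apoapsis v_a = √[μ(2/r₂ − 1/a_t)] = 1191 m/s.
Δv₂ = v_c2 − v_a = 595.3 m/s.

Δv ≈ 595 m/s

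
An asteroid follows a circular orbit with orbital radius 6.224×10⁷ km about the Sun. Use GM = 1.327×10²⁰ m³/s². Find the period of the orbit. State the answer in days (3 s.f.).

r = 6.224×10⁷ km = 6.224×10¹⁰ m.
Kepler's third law: T = 2π√(r³/μ) = 2π√((6.224×10¹⁰)³ / 1.327×10²⁰).
r³/μ = 1.817×10¹² s², so T = 2π × 1.348×10⁶ = 8.469×10⁶ s.
Converting: 8.469×10⁶ s ÷ 86400 = 98.02 days.

T ≈ 98.0 days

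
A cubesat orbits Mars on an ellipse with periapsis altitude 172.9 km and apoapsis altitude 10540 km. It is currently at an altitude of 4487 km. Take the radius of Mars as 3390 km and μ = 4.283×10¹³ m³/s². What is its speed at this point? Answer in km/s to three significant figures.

v ≈ 2.44 km/s

r_p = 3390 + 172.9 = 3562.9 km = 3.5629×10⁶ m.
r_a = 3390 + 10540 = 13930 km = 1.3930×10⁷ m.
r = 3390 + 4487 = 7877.0 km = 7.877×10⁶ m.
Semi-major axis a = (r_p + r_a)/2 = 8746.5 km = 8.746×10⁶ m.
Vis-viva: v² = μ(2/r − 1/a) = 4.283×10¹³ × (2.539×10⁻⁷ − 1.143×10⁻⁷) = 5.978×10⁶ m²/s².
v = 2445 m/s = 2.445 km/s.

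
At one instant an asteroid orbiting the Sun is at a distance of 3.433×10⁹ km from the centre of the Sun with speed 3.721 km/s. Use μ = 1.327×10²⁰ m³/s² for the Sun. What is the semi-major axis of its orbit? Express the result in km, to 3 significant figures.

a ≈ 2.09×10⁹ km

r = 3.433×10¹² m.
Vis-viva rearranged: 1/a = 2/r − v²/μ = 5.826×10⁻¹³ − 1.043×10⁻¹³ = 4.782×10⁻¹³ m⁻¹.
a = 2.091×10¹² m = 2.0910×10⁹ km.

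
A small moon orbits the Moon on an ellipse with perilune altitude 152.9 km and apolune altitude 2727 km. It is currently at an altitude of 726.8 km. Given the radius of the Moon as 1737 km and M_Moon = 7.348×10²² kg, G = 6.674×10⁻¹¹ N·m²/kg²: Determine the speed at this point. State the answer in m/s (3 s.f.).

v ≈ 1560 m/s

μ = GM = 6.674×10⁻¹¹ × 7.348×10²² = 4.904×10¹² m³/s².
r_p = 1737 + 152.9 = 1889.9 km = 1.8899×10⁶ m.
r_a = 1737 + 2727 = 4464.0 km = 4.4640×10⁶ m.
r = 1737 + 726.8 = 2463.8 km = 2.464×10⁶ m.
Semi-major axis a = (r_p + r_a)/2 = 3176.9 km = 3.177×10⁶ m.
Vis-viva: v² = μ(2/r − 1/a) = 4.904×10¹² × (8.118×10⁻⁷ − 3.148×10⁻⁷) = 2.437×10⁶ m²/s².
v = 1561 m/s.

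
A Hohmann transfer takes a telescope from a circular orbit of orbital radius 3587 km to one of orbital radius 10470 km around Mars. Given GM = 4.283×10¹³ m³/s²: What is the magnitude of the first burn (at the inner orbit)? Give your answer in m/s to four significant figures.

r₁ = 3587 km = 3.587×10⁶ m.
r₂ = 10470 km = 1.047×10⁷ m.
Transfer ellipse a_t = (r₁ + r₂)/2 = 7.028×10⁶ m.
At r₁: circular v_c1 = √(μ/r₁) = 3455 m/s; transfer-periapsis v_p = √[μ(2/r₁ − 1/a_t)] = 4217 m/s.
Δv₁ = v_p − v_c1 = 762.0 m/s.

Δv ≈ 762.0 m/s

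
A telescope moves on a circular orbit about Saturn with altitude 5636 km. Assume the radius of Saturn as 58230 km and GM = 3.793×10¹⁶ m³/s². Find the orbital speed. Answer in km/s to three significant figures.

r = 58230 + 5636 = 63866 km = 6.3866×10⁷ m.
For a circular orbit v = √(μ/r) = √(3.793×10¹⁶ / 6.387×10⁷) = √(5.939×10⁸) = 24370 m/s.
That is 24.37 km/s.

v ≈ 24.4 km/s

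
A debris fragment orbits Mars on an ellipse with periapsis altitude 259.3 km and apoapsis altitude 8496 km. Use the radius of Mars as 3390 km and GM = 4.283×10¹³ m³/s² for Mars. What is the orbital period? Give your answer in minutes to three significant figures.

T ≈ 346 minutes

r_p = 3390 + 259.3 = 3649.3 km = 3.6493×10⁶ m.
r_a = 3390 + 8496 = 11886 km = 1.1886×10⁷ m.
Semi-major axis a = (r_p + r_a)/2 = (3649.3 + 11886)/2 = 7767.6 km = 7.768×10⁶ m.
By Kepler's third law T = 2π√(a³/μ) = 2π × 3.308×10³ = 2.078×10⁴ s.
= 346.4 minutes.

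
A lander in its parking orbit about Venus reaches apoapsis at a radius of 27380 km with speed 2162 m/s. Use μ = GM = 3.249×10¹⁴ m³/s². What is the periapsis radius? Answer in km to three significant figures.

periapsis radius ≈ 6720 km

r_a = 2.738×10⁷ m.
Specific energy ε = v²/2 − μ/r = -9.529×10⁶ J/kg, so a = −μ/(2ε) = 1.705×10⁷ m.
The apsides satisfy r_p + r_a = 2a, so the periapsis radius is 2a − r_a = 6.715×10⁶ m = 6715.2 km.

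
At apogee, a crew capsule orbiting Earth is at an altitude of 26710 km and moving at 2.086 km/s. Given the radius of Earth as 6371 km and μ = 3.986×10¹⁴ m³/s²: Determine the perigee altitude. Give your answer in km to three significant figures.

r_a = 6371 + 26710 = 33081 km = 3.308×10⁷ m.
Specific energy ε = v²/2 − μ/r = -9.874×10⁶ J/kg, so a = −μ/(2ε) = 2.019×10⁷ m.
The apsides satisfy r_p + r_a = 2a, so the perigee radius is 2a − r_a = 7.290×10⁶ m = 7289.6 km.
Perigee altitude = 7289.6 − 6371 = 918.63 km.

perigee altitude ≈ 919 km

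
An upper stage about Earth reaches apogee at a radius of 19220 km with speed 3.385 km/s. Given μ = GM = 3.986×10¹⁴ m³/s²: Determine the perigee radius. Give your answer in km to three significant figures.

perigee radius ≈ 7340 km

r_a = 1.922×10⁷ m.
Specific energy ε = v²/2 − μ/r = -1.501×10⁷ J/kg, so a = −μ/(2ε) = 1.328×10⁷ m.
The apsides satisfy r_p + r_a = 2a, so the perigee radius is 2a − r_a = 7.336×10⁶ m = 7336.2 km.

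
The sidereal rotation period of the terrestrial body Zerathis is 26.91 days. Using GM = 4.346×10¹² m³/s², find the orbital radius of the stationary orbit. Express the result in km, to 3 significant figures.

T = 26.91 days = 2.325×10⁶ s.
A synchronous orbit has period T, so by Kepler's third law a = (μT²/4π²)^(1/3).
μT²/4π² = 4.346×10¹² × (2.325×10⁶)² / 39.48 = 5.951×10²³ m³.
a = 8.411×10⁷ m = 84113 km.

r_sync ≈ 84100 km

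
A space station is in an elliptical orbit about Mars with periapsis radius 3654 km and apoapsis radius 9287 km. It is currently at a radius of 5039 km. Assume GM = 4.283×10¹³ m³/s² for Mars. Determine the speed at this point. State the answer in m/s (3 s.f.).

v ≈ 3220 m/s

Semi-major axis a = (r_p + r_a)/2 = 6470.5 km = 6.470×10⁶ m.
Vis-viva: v² = μ(2/r − 1/a) = 4.283×10¹³ × (3.969×10⁻⁷ − 1.545×10⁻⁷) = 1.038×10⁷ m²/s².
v = 3222 m/s.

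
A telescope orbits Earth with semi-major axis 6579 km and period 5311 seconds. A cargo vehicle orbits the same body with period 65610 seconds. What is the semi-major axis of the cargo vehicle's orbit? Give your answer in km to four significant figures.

a₂ ≈ 35160 km

Kepler's third law: a³ ∝ T², so a₂ = a₁ (T₂/T₁)^(2/3).
T₂/T₁ = 12.35, (T₂/T₁)^(2/3) = 5.344.
a₂ = 6579 × 5.344 = 35160 km.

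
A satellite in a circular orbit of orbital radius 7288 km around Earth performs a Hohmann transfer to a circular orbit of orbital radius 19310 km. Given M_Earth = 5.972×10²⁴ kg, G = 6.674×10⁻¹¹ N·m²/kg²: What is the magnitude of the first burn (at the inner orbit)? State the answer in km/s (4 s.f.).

μ = GM = 6.674×10⁻¹¹ × 5.972×10²⁴ = 3.986×10¹⁴ m³/s².
r₁ = 7288 km = 7.288×10⁶ m.
r₂ = 19310 km = 1.931×10⁷ m.
Transfer ellipse a_t = (r₁ + r₂)/2 = 1.330×10⁷ m.
At r₁: circular v_c1 = √(μ/r₁) = 7395 m/s; transfer-perigee v_p = √[μ(2/r₁ − 1/a_t)] = 8911 m/s.
Δv₁ = v_p − v_c1 = 1516 m/s.
= 1.516 km/s.

Δv ≈ 1.516 km/s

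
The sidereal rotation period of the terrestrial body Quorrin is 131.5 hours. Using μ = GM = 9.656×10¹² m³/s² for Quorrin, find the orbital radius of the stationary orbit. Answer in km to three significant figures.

r_sync ≈ 38000 km

T = 131.5 hours = 4.734×10⁵ s.
A synchronous orbit has period T, so by Kepler's third law a = (μT²/4π²)^(1/3).
μT²/4π² = 9.656×10¹² × (4.734×10⁵)² / 39.48 = 5.481×10²² m³.
a = 3.799×10⁷ m = 37987 km.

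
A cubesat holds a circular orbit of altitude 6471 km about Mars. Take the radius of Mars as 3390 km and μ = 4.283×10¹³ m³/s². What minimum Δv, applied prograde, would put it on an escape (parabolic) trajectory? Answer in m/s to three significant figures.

r = 3390 + 6471 = 9861.0 km = 9.8610×10⁶ m.
Circular speed v_c = √(μ/r) = 2084 m/s.
Escape speed v_esc = √(2μ/r) = √2 × v_c = 2947 m/s.
Δv = v_esc − v_c = 863.3 m/s.

Δv ≈ 863 m/s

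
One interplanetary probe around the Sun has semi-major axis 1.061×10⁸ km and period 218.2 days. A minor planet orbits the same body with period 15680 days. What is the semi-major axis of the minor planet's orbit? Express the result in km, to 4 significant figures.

a₂ ≈ 1.834×10⁹ km

Kepler's third law: a³ ∝ T², so a₂ = a₁ (T₂/T₁)^(2/3).
T₂/T₁ = 71.86, (T₂/T₁)^(2/3) = 17.28.
a₂ = 1.061×10⁸ × 17.28 = 1.834×10⁹ km.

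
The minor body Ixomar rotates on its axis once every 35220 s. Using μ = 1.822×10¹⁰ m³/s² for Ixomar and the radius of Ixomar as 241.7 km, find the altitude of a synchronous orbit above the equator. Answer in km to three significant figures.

A synchronous orbit has period T, so by Kepler's third law a = (μT²/4π²)^(1/3).
μT²/4π² = 1.822×10¹⁰ × (3.522×10⁴)² / 39.48 = 5.725×10¹⁷ m³.
a = 8.303×10⁵ m = 830.34 km.
Altitude h = a − R = 830.34 − 241.7 = 588.64 km.

h_sync ≈ 589 km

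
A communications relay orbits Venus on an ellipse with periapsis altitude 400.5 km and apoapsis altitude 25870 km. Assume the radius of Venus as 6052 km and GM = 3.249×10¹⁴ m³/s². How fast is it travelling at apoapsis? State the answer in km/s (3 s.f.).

r_p = 6052 + 400.5 = 6452.5 km = 6.4525×10⁶ m.
r_a = 6052 + 25870 = 31922 km = 3.1922×10⁷ m.
Semi-major axis a = (r_p + r_a)/2 = 19187 km = 1.919×10⁷ m.
Vis-viva: v² = μ(2/r − 1/a) = 3.249×10¹⁴ × (6.265×10⁻⁸ − 5.212×10⁻⁸) = 3.423×10⁶ m²/s².
v = 1850 m/s = 1.850 km/s.

v ≈ 1.85 km/s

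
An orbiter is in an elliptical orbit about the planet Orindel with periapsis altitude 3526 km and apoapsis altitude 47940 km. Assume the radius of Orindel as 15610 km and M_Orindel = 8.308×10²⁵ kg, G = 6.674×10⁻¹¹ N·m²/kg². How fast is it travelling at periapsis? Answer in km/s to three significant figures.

μ = GM = 6.674×10⁻¹¹ × 8.308×10²⁵ = 5.545×10¹⁵ m³/s².
r_p = 15610 + 3526 = 19136 km = 1.9136×10⁷ m.
r_a = 15610 + 47940 = 63550 km = 6.3550×10⁷ m.
Semi-major axis a = (r_p + r_a)/2 = 41343 km = 4.134×10⁷ m.
Vis-viva: v² = μ(2/r − 1/a) = 5.545×10¹⁵ × (1.045×10⁻⁷ − 2.419×10⁻⁸) = 4.454×10⁸ m²/s².
v = 21100 m/s = 21.10 km/s.

v ≈ 21.1 km/s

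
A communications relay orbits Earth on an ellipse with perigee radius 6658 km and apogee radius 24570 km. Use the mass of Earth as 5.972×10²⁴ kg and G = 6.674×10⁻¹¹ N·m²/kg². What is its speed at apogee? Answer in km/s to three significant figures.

μ = GM = 6.674×10⁻¹¹ × 5.972×10²⁴ = 3.986×10¹⁴ m³/s².
Semi-major axis a = (r_p + r_a)/2 = 15614 km = 1.561×10⁷ m.
Vis-viva: v² = μ(2/r − 1/a) = 3.986×10¹⁴ × (8.140×10⁻⁸ − 6.405×10⁻⁸) = 6.917×10⁶ m²/s².
v = 2630 m/s = 2.630 km/s.

v ≈ 2.63 km/s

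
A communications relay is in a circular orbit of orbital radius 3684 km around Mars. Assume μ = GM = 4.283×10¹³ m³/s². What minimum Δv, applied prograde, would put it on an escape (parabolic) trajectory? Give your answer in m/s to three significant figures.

r = 3684 km = 3.684×10⁶ m.
Circular speed v_c = √(μ/r) = 3410 m/s.
Escape speed v_esc = √(2μ/r) = √2 × v_c = 4822 m/s.
Δv = v_esc − v_c = 1412 m/s.

Δv ≈ 1410 m/s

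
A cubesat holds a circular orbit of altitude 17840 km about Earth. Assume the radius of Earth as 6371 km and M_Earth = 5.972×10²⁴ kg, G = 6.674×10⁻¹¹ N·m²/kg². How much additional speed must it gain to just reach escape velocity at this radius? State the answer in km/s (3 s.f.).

Δv ≈ 1.68 km/s

μ = GM = 6.674×10⁻¹¹ × 5.972×10²⁴ = 3.986×10¹⁴ m³/s².
r = 6371 + 17840 = 24211 km = 2.4211×10⁷ m.
Circular speed v_c = √(μ/r) = 4057 m/s.
Escape speed v_esc = √(2μ/r) = √2 × v_c = 5738 m/s.
Δv = v_esc − v_c = 1681 m/s = 1.681 km/s.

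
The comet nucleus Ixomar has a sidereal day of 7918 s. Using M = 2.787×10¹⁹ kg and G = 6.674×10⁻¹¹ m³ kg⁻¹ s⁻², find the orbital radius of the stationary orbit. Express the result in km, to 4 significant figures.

r_sync ≈ 143.5 km

μ = GM = 6.674×10⁻¹¹ × 2.787×10¹⁹ = 1.860×10⁹ m³/s².
A synchronous orbit has period T, so by Kepler's third law a = (μT²/4π²)^(1/3).
μT²/4π² = 1.860×10⁹ × (7.918×10³)² / 39.48 = 2.954×10¹⁵ m³.
a = 1.435×10⁵ m = 143.48 km.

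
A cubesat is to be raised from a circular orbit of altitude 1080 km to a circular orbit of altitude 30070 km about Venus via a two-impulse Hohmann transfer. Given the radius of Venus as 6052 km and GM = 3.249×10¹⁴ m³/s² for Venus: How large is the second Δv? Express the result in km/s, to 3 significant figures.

Δv ≈ 1.28 km/s

r₁ = 6052 + 1080 = 7132.0 km = 7.1320×10⁶ m.
r₂ = 6052 + 30070 = 36122 km = 3.6122×10⁷ m.
Transfer ellipse a_t = (r₁ + r₂)/2 = 2.163×10⁷ m.
At r₁: circular v_c1 = √(μ/r₁) = 6749 m/s; transfer-periapsis v_p = √[μ(2/r₁ − 1/a_t)] = 8723 m/s.
At r₂: circular v_c2 = √(μ/r₂) = 2999 m/s; transfer-apoapsis v_a = √[μ(2/r₂ − 1/a_t)] = 1722 m/s.
Δv₂ = v_c2 − v_a = 1277 m/s.
= 1.277 km/s.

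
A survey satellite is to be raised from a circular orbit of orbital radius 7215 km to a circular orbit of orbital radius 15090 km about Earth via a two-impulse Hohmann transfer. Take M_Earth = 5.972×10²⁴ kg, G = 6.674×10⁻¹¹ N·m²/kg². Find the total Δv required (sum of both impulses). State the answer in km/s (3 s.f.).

μ = GM = 6.674×10⁻¹¹ × 5.972×10²⁴ = 3.986×10¹⁴ m³/s².
r₁ = 7215 km = 7.215×10⁶ m.
r₂ = 15090 km = 1.509×10⁷ m.
Transfer ellipse a_t = (r₁ + r₂)/2 = 1.115×10⁷ m.
At r₁: circular v_c1 = √(μ/r₁) = 7432 m/s; transfer-perigee v_p = √[μ(2/r₁ − 1/a_t)] = 8646 m/s.
Δv₁ = v_p − v_c1 = 1213 m/s.
At r₂: circular v_c2 = √(μ/r₂) = 5139 m/s; transfer-apogee v_a = √[μ(2/r₂ − 1/a_t)] = 4134 m/s.
Δv₂ = v_c2 − v_a = 1006 m/s.
Total Δv = Δv₁ + Δv₂ = 2219 m/s = 2.219 km/s.

Δv_total ≈ 2.22 km/s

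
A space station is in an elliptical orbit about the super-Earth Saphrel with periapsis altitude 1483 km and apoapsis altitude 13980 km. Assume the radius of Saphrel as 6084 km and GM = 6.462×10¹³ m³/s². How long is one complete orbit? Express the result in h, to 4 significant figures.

r_p = 6084 + 1483 = 7567.0 km = 7.5670×10⁶ m.
r_a = 6084 + 13980 = 20064 km = 2.0064×10⁷ m.
Semi-major axis a = (r_p + r_a)/2 = (7567.0 + 20064)/2 = 13816 km = 1.382×10⁷ m.
By Kepler's third law T = 2π√(a³/μ) = 2π × 6.388×10³ = 4.014×10⁴ s.
= 11.15 h.

T ≈ 11.15 h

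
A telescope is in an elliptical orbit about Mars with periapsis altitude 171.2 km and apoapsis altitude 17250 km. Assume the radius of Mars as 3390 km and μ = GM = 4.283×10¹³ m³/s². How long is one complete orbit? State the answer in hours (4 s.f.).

T ≈ 11.23 hours

r_p = 3390 + 171.2 = 3561.2 km = 3.5612×10⁶ m.
r_a = 3390 + 17250 = 20640 km = 2.0640×10⁷ m.
Semi-major axis a = (r_p + r_a)/2 = (3561.2 + 20640)/2 = 12101 km = 1.210×10⁷ m.
By Kepler's third law T = 2π√(a³/μ) = 2π × 6.432×10³ = 4.041×10⁴ s.
= 11.23 hours.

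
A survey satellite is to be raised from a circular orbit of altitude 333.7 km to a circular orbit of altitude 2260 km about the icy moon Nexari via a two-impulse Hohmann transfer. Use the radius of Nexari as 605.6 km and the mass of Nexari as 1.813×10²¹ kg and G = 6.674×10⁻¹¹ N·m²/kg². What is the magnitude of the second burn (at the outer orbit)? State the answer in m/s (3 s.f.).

Δv ≈ 61.1 m/s

μ = GM = 6.674×10⁻¹¹ × 1.813×10²¹ = 1.210×10¹¹ m³/s².
r₁ = 605.6 + 333.7 = 939.30 km = 9.3930×10⁵ m.
r₂ = 605.6 + 2260 = 2865.6 km = 2.8656×10⁶ m.
Transfer ellipse a_t = (r₁ + r₂)/2 = 1.902×10⁶ m.
At r₁: circular v_c1 = √(μ/r₁) = 358.9 m/s; transfer-periapsis v_p = √[μ(2/r₁ − 1/a_t)] = 440.5 m/s.
At r₂: circular v_c2 = √(μ/r₂) = 205.5 m/s; transfer-apoapsis v_a = √[μ(2/r₂ − 1/a_t)] = 144.4 m/s.
Δv₂ = v_c2 − v_a = 61.10 m/s.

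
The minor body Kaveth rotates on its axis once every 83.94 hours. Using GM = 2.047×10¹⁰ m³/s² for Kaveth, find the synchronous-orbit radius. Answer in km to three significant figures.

T = 83.94 hours = 3.022×10⁵ s.
A synchronous orbit has period T, so by Kepler's third law a = (μT²/4π²)^(1/3).
μT²/4π² = 2.047×10¹⁰ × (3.022×10⁵)² / 39.48 = 4.735×10¹⁹ m³.
a = 3.618×10⁶ m = 3617.7 km.

r_sync ≈ 3620 km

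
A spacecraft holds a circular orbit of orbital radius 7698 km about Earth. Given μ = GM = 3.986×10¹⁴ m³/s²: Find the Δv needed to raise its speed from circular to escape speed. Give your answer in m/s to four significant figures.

Δv ≈ 2981 m/s

r = 7698 km = 7.698×10⁶ m.
Circular speed v_c = √(μ/r) = 7196 m/s.
Escape speed v_esc = √(2μ/r) = √2 × v_c = 10180 m/s.
Δv = v_esc − v_c = 2981 m/s.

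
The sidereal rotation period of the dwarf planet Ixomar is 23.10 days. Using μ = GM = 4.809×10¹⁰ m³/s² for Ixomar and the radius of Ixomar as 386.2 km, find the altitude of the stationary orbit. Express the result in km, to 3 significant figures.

h_sync ≈ 16500 km

T = 23.10 days = 1.996×10⁶ s.
A synchronous orbit has period T, so by Kepler's third law a = (μT²/4π²)^(1/3).
μT²/4π² = 4.809×10¹⁰ × (1.996×10⁶)² / 39.48 = 4.852×10²¹ m³.
a = 1.693×10⁷ m = 16930 km.
Altitude h = a − R = 16930 − 386.2 = 16543 km.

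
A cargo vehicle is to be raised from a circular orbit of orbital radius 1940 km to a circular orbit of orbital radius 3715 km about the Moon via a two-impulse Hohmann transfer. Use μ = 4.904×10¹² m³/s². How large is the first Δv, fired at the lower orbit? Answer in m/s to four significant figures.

r₁ = 1940 km = 1.940×10⁶ m.
r₂ = 3715 km = 3.715×10⁶ m.
Transfer ellipse a_t = (r₁ + r₂)/2 = 2.828×10⁶ m.
At r₁: circular v_c1 = √(μ/r₁) = 1590 m/s; transfer-perilune v_p = √[μ(2/r₁ − 1/a_t)] = 1822 m/s.
Δv₁ = v_p − v_c1 = 232.5 m/s.

Δv ≈ 232.5 m/s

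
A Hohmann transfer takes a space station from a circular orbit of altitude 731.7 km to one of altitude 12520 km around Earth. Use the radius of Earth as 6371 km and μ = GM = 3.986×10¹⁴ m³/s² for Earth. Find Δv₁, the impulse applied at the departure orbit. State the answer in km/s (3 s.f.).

r₁ = 6371 + 731.7 = 7102.7 km = 7.1027×10⁶ m.
r₂ = 6371 + 12520 = 18891 km = 1.8891×10⁷ m.
Transfer ellipse a_t = (r₁ + r₂)/2 = 1.300×10⁷ m.
At r₁: circular v_c1 = √(μ/r₁) = 7491 m/s; transfer-perigee v_p = √[μ(2/r₁ − 1/a_t)] = 9032 m/s.
Δv₁ = v_p − v_c1 = 1540 m/s.
= 1.540 km/s.

Δv ≈ 1.54 km/s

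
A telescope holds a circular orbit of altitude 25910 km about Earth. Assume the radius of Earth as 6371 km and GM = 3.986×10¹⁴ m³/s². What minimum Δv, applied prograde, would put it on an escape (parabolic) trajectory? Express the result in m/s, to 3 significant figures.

Δv ≈ 1460 m/s

r = 6371 + 25910 = 32281 km = 3.2281×10⁷ m.
Circular speed v_c = √(μ/r) = 3514 m/s.
Escape speed v_esc = √(2μ/r) = √2 × v_c = 4969 m/s.
Δv = v_esc − v_c = 1456 m/s.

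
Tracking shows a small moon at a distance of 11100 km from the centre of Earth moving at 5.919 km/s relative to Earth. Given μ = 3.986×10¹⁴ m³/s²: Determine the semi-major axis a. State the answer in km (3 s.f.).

r = 1.110×10⁷ m.
Vis-viva rearranged: 1/a = 2/r − v²/μ = 1.802×10⁻⁷ − 8.789×10⁻⁸ = 9.229×10⁻⁸ m⁻¹.
a = 1.084×10⁷ m = 10836 km.

a ≈ 10800 km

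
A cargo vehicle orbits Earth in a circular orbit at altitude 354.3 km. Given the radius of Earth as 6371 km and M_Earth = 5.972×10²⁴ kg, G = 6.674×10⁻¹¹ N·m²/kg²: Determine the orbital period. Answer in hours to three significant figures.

μ = GM = 6.674×10⁻¹¹ × 5.972×10²⁴ = 3.986×10¹⁴ m³/s².
r = 6371 + 354.3 = 6725.3 km = 6.7253×10⁶ m.
Kepler's third law: T = 2π√(r³/μ) = 2π√((6.725×10⁶)³ / 3.986×10¹⁴).
r³/μ = 7.632×10⁵ s², so T = 2π × 8.736×10² = 5.489×10³ s.
Converting: 5.489×10³ s ÷ 3600 = 1.525 hours.

T ≈ 1.52 hours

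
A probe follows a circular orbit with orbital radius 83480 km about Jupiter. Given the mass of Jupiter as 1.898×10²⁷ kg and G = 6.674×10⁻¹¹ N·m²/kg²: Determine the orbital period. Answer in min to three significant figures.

μ = GM = 6.674×10⁻¹¹ × 1.898×10²⁷ = 1.267×10¹⁷ m³/s².
r = 83480 km = 8.348×10⁷ m.
Kepler's third law: T = 2π√(r³/μ) = 2π√((8.348×10⁷)³ / 1.267×10¹⁷).
r³/μ = 4.593×10⁶ s², so T = 2π × 2.143×10³ = 1.347×10⁴ s.
Converting: 1.347×10⁴ s ÷ 60.00 = 224.4 min.

T ≈ 224 min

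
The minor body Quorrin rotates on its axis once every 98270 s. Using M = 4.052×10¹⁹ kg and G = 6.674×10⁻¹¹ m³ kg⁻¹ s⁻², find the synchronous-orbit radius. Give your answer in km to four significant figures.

μ = GM = 6.674×10⁻¹¹ × 4.052×10¹⁹ = 2.704×10⁹ m³/s².
A synchronous orbit has period T, so by Kepler's third law a = (μT²/4π²)^(1/3).
μT²/4π² = 2.704×10⁹ × (9.827×10⁴)² / 39.48 = 6.615×10¹⁷ m³.
a = 8.713×10⁵ m = 871.32 km.

r_sync ≈ 871.3 km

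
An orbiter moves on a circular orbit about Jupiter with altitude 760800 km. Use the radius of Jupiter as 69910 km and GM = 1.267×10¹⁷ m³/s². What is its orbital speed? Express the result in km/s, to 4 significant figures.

r = 69910 + 760800 = 830710 km = 8.3071×10⁸ m.
For a circular orbit v = √(μ/r) = √(1.267×10¹⁷ / 8.307×10⁸) = √(1.525×10⁸) = 12350 m/s.
That is 12.35 km/s.

v ≈ 12.35 km/s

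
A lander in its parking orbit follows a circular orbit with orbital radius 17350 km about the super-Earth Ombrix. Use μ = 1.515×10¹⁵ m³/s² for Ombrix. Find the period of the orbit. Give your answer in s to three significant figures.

T ≈ 11700 s

r = 17350 km = 1.735×10⁷ m.
Kepler's third law: T = 2π√(r³/μ) = 2π√((1.735×10⁷)³ / 1.515×10¹⁵).
r³/μ = 3.447×10⁶ s², so T = 2π × 1.857×10³ = 1.167×10⁴ s.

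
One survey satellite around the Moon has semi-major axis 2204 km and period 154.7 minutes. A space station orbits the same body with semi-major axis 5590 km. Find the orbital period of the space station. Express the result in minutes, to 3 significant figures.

T₂ ≈ 625 minutes

Kepler's third law: T² ∝ a³, so T₂ = T₁ (a₂/a₁)^(3/2).
a₂/a₁ = 2.536, (a₂/a₁)^(3/2) = 4.039.
T₂ = 154.7 × 4.039 = 624.9 minutes.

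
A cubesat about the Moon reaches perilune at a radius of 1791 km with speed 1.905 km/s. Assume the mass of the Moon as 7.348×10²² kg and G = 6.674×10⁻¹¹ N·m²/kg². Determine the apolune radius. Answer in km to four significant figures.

μ = GM = 6.674×10⁻¹¹ × 7.348×10²² = 4.904×10¹² m³/s².
r_p = 1.791×10⁶ m.
Specific energy ε = v²/2 − μ/r = -9.237×10⁵ J/kg, so a = −μ/(2ε) = 2.655×10⁶ m.
The apsides satisfy r_p + r_a = 2a, so the apolune radius is 2a − r_p = 3.518×10⁶ m = 3518.4 km.

apolune radius ≈ 3518 km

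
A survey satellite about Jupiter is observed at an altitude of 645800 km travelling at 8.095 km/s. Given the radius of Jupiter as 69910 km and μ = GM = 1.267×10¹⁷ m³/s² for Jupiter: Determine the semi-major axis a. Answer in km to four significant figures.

r = 69910 + 645800 = 7.1571×10⁵ km = 7.157×10⁸ m.
Vis-viva rearranged: 1/a = 2/r − v²/μ = 2.794×10⁻⁹ − 5.172×10⁻¹⁰ = 2.277×10⁻⁹ m⁻¹.
a = 4.391×10⁸ m = 4.3913×10⁵ km.

a ≈ 4.391×10⁵ km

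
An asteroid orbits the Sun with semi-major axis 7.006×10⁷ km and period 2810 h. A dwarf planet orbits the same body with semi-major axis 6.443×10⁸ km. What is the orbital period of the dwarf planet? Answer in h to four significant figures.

T₂ ≈ 78370 h

Kepler's third law: T² ∝ a³, so T₂ = T₁ (a₂/a₁)^(3/2).
a₂/a₁ = 9.196, (a₂/a₁)^(3/2) = 27.89.
T₂ = 2810 × 27.89 = 78370 h.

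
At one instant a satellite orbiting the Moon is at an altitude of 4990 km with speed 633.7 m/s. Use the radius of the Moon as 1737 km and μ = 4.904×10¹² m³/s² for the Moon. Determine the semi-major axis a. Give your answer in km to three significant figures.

a ≈ 4640 km

r = 1737 + 4990 = 6727.0 km = 6.727×10⁶ m.
Vis-viva rearranged: 1/a = 2/r − v²/μ = 2.973×10⁻⁷ − 8.189×10⁻⁸ = 2.154×10⁻⁷ m⁻¹.
a = 4.642×10⁶ m = 4642.1 km.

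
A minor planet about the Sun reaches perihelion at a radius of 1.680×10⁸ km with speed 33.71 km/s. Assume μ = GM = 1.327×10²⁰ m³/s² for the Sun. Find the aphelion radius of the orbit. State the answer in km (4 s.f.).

r_p = 1.680×10¹¹ m.
Specific energy ε = v²/2 − μ/r = -2.217×10⁸ J/kg, so a = −μ/(2ε) = 2.993×10¹¹ m.
The apsides satisfy r_p + r_a = 2a, so the aphelion radius is 2a − r_p = 4.306×10¹¹ m = 4.3056×10⁸ km.

aphelion radius ≈ 4.306×10⁸ km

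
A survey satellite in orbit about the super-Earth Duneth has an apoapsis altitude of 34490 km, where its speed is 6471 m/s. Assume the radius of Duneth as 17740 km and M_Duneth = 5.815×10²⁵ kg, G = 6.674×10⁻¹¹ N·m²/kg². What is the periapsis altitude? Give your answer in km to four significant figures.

periapsis altitude ≈ 2751 km

μ = GM = 6.674×10⁻¹¹ × 5.815×10²⁵ = 3.881×10¹⁵ m³/s².
r_a = 17740 + 34490 = 52230 km = 5.223×10⁷ m.
Specific energy ε = v²/2 − μ/r = -5.337×10⁷ J/kg, so a = −μ/(2ε) = 3.636×10⁷ m.
The apsides satisfy r_p + r_a = 2a, so the periapsis radius is 2a − r_a = 2.049×10⁷ m = 20491 km.
Periapsis altitude = 20491 − 17740 = 2750.6 km.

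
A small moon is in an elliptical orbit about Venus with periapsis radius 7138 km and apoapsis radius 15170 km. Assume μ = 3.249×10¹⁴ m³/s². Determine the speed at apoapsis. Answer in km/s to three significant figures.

v ≈ 3.70 km/s

Semi-major axis a = (r_p + r_a)/2 = 11154 km = 1.115×10⁷ m.
Vis-viva: v² = μ(2/r − 1/a) = 3.249×10¹⁴ × (1.318×10⁻⁷ − 8.965×10⁻⁸) = 1.371×10⁷ m²/s².
v = 3702 m/s = 3.702 km/s.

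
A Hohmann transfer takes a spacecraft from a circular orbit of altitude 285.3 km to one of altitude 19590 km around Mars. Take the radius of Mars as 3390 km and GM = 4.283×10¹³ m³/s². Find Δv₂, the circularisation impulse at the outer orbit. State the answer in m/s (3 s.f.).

r₁ = 3390 + 285.3 = 3675.3 km = 3.6753×10⁶ m.
r₂ = 3390 + 19590 = 22980 km = 2.2980×10⁷ m.
Transfer ellipse a_t = (r₁ + r₂)/2 = 1.333×10⁷ m.
At r₁: circular v_c1 = √(μ/r₁) = 3414 m/s; transfer-periapsis v_p = √[μ(2/r₁ − 1/a_t)] = 4483 m/s.
At r₂: circular v_c2 = √(μ/r₂) = 1365 m/s; transfer-apoapsis v_a = √[μ(2/r₂ − 1/a_t)] = 716.9 m/s.
Δv₂ = v_c2 − v_a = 648.3 m/s.

Δv ≈ 648 m/s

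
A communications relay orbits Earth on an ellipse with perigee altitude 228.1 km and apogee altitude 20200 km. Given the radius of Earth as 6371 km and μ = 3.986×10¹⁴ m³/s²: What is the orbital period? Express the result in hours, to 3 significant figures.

T ≈ 5.90 hours

r_p = 6371 + 228.1 = 6599.1 km = 6.5991×10⁶ m.
r_a = 6371 + 20200 = 26571 km = 2.6571×10⁷ m.
Semi-major axis a = (r_p + r_a)/2 = (6599.1 + 26571)/2 = 16585 km = 1.659×10⁷ m.
By Kepler's third law T = 2π√(a³/μ) = 2π × 3.383×10³ = 2.126×10⁴ s.
= 5.905 hours.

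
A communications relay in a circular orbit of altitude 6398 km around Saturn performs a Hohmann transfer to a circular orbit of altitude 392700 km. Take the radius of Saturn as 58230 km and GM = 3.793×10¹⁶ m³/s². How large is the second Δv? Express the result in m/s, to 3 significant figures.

r₁ = 58230 + 6398 = 64628 km = 6.4628×10⁷ m.
r₂ = 58230 + 392700 = 450930 km = 4.5093×10⁸ m.
Transfer ellipse a_t = (r₁ + r₂)/2 = 2.578×10⁸ m.
At r₁: circular v_c1 = √(μ/r₁) = 24230 m/s; transfer-perikrone v_p = √[μ(2/r₁ − 1/a_t)] = 32040 m/s.
At r₂: circular v_c2 = √(μ/r₂) = 9171 m/s; transfer-apokrone v_a = √[μ(2/r₂ − 1/a_t)] = 4592 m/s.
Δv₂ = v_c2 − v_a = 4579 m/s.

Δv ≈ 4580 m/s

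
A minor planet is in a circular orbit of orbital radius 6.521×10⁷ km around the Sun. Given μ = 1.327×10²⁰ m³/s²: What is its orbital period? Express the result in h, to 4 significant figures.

r = 6.521×10⁷ km = 6.521×10¹⁰ m.
Kepler's third law: T = 2π√(r³/μ) = 2π√((6.521×10¹⁰)³ / 1.327×10²⁰).
r³/μ = 2.090×10¹² s², so T = 2π × 1.446×10⁶ = 9.083×10⁶ s.
Converting: 9.083×10⁶ s ÷ 3600 = 2523 h.

T ≈ 2523 h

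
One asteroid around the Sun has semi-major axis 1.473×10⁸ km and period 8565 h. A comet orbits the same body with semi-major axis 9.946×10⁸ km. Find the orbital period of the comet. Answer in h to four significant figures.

T₂ ≈ 1.503×10⁵ h

Kepler's third law: T² ∝ a³, so T₂ = T₁ (a₂/a₁)^(3/2).
a₂/a₁ = 6.752, (a₂/a₁)^(3/2) = 17.55.
T₂ = 8565 × 17.55 = 1.503×10⁵ h.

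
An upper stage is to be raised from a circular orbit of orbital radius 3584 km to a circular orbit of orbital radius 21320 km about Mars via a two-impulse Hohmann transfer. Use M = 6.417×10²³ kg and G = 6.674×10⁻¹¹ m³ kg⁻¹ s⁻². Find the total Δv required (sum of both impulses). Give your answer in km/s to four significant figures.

μ = GM = 6.674×10⁻¹¹ × 6.417×10²³ = 4.283×10¹³ m³/s².
r₁ = 3584 km = 3.584×10⁶ m.
r₂ = 21320 km = 2.132×10⁷ m.
Transfer ellipse a_t = (r₁ + r₂)/2 = 1.245×10⁷ m.
At r₁: circular v_c1 = √(μ/r₁) = 3457 m/s; transfer-periapsis v_p = √[μ(2/r₁ − 1/a_t)] = 4523 m/s.
Δv₁ = v_p − v_c1 = 1066 m/s.
At r₂: circular v_c2 = √(μ/r₂) = 1417 m/s; transfer-apoapsis v_a = √[μ(2/r₂ − 1/a_t)] = 760.4 m/s.
Δv₂ = v_c2 − v_a = 656.9 m/s.
Total Δv = Δv₁ + Δv₂ = 1723 m/s = 1.723 km/s.

Δv_total ≈ 1.723 km/s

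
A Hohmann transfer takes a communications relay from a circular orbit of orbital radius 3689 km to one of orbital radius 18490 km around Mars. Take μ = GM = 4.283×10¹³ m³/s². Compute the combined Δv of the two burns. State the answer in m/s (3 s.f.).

Δv_total ≈ 1640 m/s

r₁ = 3689 km = 3.689×10⁶ m.
r₂ = 18490 km = 1.849×10⁷ m.
Transfer ellipse a_t = (r₁ + r₂)/2 = 1.109×10⁷ m.
At r₁: circular v_c1 = √(μ/r₁) = 3407 m/s; transfer-periapsis v_p = √[μ(2/r₁ − 1/a_t)] = 4400 m/s.
Δv₁ = v_p − v_c1 = 992.4 m/s.
At r₂: circular v_c2 = √(μ/r₂) = 1522 m/s; transfer-apoapsis v_a = √[μ(2/r₂ − 1/a_t)] = 877.8 m/s.
Δv₂ = v_c2 − v_a = 644.2 m/s.
Total Δv = Δv₁ + Δv₂ = 1637 m/s.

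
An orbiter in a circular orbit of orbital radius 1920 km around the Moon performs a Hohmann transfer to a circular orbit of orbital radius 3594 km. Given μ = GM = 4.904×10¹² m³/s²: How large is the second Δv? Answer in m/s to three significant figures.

r₁ = 1920 km = 1.920×10⁶ m.
r₂ = 3594 km = 3.594×10⁶ m.
Transfer ellipse a_t = (r₁ + r₂)/2 = 2.757×10⁶ m.
At r₁: circular v_c1 = √(μ/r₁) = 1598 m/s; transfer-perilune v_p = √[μ(2/r₁ − 1/a_t)] = 1825 m/s.
At r₂: circular v_c2 = √(μ/r₂) = 1168 m/s; transfer-apolune v_a = √[μ(2/r₂ − 1/a_t)] = 974.8 m/s.
Δv₂ = v_c2 − v_a = 193.3 m/s.

Δv ≈ 193 m/s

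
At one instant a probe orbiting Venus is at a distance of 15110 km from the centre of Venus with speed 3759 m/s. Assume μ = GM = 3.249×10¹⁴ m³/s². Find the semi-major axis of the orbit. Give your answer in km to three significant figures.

r = 1.511×10⁷ m.
Vis-viva rearranged: 1/a = 2/r − v²/μ = 1.324×10⁻⁷ − 4.349×10⁻⁸ = 8.887×10⁻⁸ m⁻¹.
a = 1.125×10⁷ m = 11252 km.

a ≈ 11300 km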